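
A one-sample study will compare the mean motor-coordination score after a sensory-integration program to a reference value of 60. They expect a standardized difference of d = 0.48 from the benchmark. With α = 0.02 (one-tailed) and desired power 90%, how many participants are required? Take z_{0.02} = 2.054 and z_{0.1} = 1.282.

For a one-sample test: n = ((z_{α} + z_β) / d)².
z_{α} + z_β = 2.054 + 1.282 = 3.336.
n = (3.336 / 0.48)² = 6.950² = 48.30.
Round up.

n = 49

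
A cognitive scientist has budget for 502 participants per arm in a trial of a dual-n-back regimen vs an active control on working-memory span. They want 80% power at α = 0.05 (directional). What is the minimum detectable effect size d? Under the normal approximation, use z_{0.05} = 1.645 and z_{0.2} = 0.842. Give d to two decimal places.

For two independent groups of n = 502 each: d_min = (z_{α} + z_β)·√(2/n).
z-sum = 1.645 + 0.842 = 2.487.
d_min = 2.487 × √(2/502) = 2.487 × 0.0631 = 0.157.

d_min ≈ 0.16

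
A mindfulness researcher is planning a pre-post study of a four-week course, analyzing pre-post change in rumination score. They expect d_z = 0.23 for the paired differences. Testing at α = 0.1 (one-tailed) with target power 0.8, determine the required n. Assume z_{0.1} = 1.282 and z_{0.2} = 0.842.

n = 86 pairs

For a paired (one-sample on differences) test: n = ((z_{α} + z_β) / d)².
z_{α} + z_β = 1.282 + 0.842 = 2.124.
n = (2.124 / 0.23)² = 9.235² = 85.28.
Round up.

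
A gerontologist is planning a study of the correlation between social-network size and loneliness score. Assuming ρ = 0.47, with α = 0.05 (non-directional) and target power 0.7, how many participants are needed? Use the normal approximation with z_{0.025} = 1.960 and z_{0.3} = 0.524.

Fisher's z: C = ½·ln((1+r)/(1−r)) = ½·ln(2.7736) = 0.5101.
n = ((z_{α/2} + z_β)/C)² + 3.
(1.960 + 0.524) / 0.5101 = 2.484 / 0.5101 = 4.870.
n = 4.870² + 3 = 23.71 + 3 = 26.7.
Round up.

n = 27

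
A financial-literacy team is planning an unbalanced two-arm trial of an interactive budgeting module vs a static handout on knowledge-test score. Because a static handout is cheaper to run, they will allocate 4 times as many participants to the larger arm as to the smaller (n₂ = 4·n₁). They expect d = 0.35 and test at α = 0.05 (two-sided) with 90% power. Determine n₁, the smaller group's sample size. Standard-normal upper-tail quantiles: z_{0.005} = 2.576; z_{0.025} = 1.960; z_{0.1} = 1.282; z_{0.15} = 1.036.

With allocation ratio k = n₂/n₁ = 4, Var(x̄₁−x̄₂) = σ²(1/n₁ + 1/(k·n₁)) = σ²·(k+1)/(k·n₁).
So n₁ = (1 + 1/k)·((z_{α/2} + z_β)/d)² = 1.250 × (3.242/0.35)².
n₁ = 1.250 × 85.80 = 107.3.
Round up: n₁ = 108, giving n₂ = 4 × 108 = 432.

n₁ = 108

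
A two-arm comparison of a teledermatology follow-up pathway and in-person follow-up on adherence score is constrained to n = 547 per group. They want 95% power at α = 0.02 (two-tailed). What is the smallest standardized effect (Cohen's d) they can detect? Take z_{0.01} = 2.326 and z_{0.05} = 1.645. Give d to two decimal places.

d_min ≈ 0.24

For two independent groups of n = 547 each: d_min = (z_{α/2} + z_β)·√(2/n).
z-sum = 2.326 + 1.645 = 3.971.
d_min = 3.971 × √(2/547) = 3.971 × 0.0605 = 0.240.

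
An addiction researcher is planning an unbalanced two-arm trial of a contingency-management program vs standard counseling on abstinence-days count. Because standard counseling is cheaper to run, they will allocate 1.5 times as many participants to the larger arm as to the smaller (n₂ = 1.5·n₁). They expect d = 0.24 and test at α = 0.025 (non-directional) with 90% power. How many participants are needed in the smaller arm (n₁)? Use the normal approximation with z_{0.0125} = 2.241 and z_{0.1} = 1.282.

With allocation ratio k = n₂/n₁ = 1.5, Var(x̄₁−x̄₂) = σ²(1/n₁ + 1/(k·n₁)) = σ²·(k+1)/(k·n₁).
So n₁ = (1 + 1/k)·((z_{α/2} + z_β)/d)² = 1.667 × (3.523/0.24)².
n₁ = 1.667 × 215.48 = 359.1.
Round up: n₁ = 360, giving n₂ = 1.5 × 360 = 540.

n₁ = 360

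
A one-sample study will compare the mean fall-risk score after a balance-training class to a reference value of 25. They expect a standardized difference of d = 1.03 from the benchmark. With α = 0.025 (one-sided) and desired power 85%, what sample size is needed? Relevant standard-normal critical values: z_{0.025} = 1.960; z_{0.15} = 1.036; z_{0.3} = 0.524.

For a one-sample test: n = ((z_{α} + z_β) / d)².
z_{α} + z_β = 1.960 + 1.036 = 2.996.
n = (2.996 / 1.03)² = 2.909² = 8.46.
Round up.

n = 9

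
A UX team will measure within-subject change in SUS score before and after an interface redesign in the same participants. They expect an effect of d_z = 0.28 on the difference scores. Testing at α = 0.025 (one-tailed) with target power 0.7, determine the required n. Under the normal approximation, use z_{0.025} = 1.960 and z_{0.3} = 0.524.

For a paired (one-sample on differences) test: n = ((z_{α} + z_β) / d)².
z_{α} + z_β = 1.960 + 0.524 = 2.484.
n = (2.484 / 0.28)² = 8.871² = 78.70.
Round up.

n = 79 pairs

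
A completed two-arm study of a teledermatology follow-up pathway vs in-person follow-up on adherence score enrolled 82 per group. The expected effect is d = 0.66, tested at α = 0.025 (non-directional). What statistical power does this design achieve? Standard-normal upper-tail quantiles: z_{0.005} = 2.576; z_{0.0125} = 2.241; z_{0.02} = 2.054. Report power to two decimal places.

For two equal groups, power = Φ(d·√(n/2) − z_{α/2}).
d·√(n/2) = 0.66 × √(82/2) = 0.66 × 6.403 = 4.226.
z_β = 4.226 − 2.241 = 1.985.
Power = Φ(1.985) = 0.976.

power ≈ 0.98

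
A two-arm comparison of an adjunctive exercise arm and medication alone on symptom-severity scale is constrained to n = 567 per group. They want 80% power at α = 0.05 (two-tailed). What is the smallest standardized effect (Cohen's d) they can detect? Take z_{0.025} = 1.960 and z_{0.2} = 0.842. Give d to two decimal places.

d_min ≈ 0.17

For two independent groups of n = 567 each: d_min = (z_{α/2} + z_β)·√(2/n).
z-sum = 1.960 + 0.842 = 2.802.
d_min = 2.802 × √(2/567) = 2.802 × 0.0594 = 0.166.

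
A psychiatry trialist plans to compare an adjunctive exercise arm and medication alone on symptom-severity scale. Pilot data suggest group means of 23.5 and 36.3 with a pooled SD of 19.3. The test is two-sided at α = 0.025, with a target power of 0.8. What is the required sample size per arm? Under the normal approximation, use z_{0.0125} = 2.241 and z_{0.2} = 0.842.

Cohen's d = |M₁ − M₂| / SD_pooled = |23.5 − 36.3| / 19.3 = 12.8 / 19.3 = 0.663.
For two independent groups with equal n: n = 2·((z_{α/2} + z_β) / d)².
z_{α/2} + z_β = 2.241 + 0.842 = 3.083.
n = 2 × (3.083 / 0.663)² = 2 × 4.650² = 2 × 21.62 = 43.2.
Round up to the next whole participant.

n = 44 per group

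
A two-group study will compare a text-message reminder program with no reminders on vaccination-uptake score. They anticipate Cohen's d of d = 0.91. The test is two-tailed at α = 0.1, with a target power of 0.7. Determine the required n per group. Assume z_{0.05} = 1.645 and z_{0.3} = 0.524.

For two independent groups with equal n: n = 2·((z_{α/2} + z_β) / d)².
z_{α/2} + z_β = 1.645 + 0.524 = 2.169.
n = 2 × (2.169 / 0.91)² = 2 × 2.384² = 2 × 5.68 = 11.4.
Round up to the next whole participant.

n = 12 per group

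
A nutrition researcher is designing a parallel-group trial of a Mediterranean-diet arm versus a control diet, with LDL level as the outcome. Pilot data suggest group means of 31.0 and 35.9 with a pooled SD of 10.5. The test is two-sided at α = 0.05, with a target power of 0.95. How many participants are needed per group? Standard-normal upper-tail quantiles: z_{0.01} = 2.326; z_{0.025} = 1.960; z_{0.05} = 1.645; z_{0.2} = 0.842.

n = 120 per group

Cohen's d = |M₁ − M₂| / SD_pooled = |31.0 − 35.9| / 10.5 = 4.9 / 10.5 = 0.467.
For two independent groups with equal n: n = 2·((z_{α/2} + z_β) / d)².
z_{α/2} + z_β = 1.960 + 1.645 = 3.605.
n = 2 × (3.605 / 0.467)² = 2 × 7.719² = 2 × 59.59 = 119.2.
Round up to the next whole participant.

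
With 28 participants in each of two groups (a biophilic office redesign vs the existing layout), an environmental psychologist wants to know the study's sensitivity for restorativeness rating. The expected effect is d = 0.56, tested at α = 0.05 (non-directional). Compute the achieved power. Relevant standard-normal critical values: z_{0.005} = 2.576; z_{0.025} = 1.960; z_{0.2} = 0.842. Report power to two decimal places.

For two equal groups, power = Φ(d·√(n/2) − z_{α/2}).
d·√(n/2) = 0.56 × √(28/2) = 0.56 × 3.742 = 2.095.
z_β = 2.095 − 1.960 = 0.135.
Power = Φ(0.135) = 0.554.

power ≈ 0.55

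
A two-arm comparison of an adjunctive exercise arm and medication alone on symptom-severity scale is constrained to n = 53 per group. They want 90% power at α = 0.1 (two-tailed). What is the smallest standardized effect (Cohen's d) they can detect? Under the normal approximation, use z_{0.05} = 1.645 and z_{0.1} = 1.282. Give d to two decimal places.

d_min ≈ 0.57

For two independent groups of n = 53 each: d_min = (z_{α/2} + z_β)·√(2/n).
z-sum = 1.645 + 1.282 = 2.927.
d_min = 2.927 × √(2/53) = 2.927 × 0.1943 = 0.569.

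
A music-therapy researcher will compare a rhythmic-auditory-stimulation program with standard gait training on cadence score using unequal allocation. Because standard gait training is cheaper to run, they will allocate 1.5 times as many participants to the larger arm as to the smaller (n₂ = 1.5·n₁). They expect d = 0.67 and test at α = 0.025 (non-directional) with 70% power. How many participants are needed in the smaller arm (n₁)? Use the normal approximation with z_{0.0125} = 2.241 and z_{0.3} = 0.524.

n₁ = 29

With allocation ratio k = n₂/n₁ = 1.5, Var(x̄₁−x̄₂) = σ²(1/n₁ + 1/(k·n₁)) = σ²·(k+1)/(k·n₁).
So n₁ = (1 + 1/k)·((z_{α/2} + z_β)/d)² = 1.667 × (2.765/0.67)².
n₁ = 1.667 × 17.03 = 28.4.
Round up: n₁ = 29, giving n₂ = ⌈1.5 × 29⌉ = ⌈43.5⌉ = 44.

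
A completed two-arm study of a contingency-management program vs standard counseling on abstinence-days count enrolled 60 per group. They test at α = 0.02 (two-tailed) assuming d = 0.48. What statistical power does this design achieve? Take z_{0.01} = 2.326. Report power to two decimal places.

For two equal groups, power = Φ(d·√(n/2) − z_{α/2}).
d·√(n/2) = 0.48 × √(60/2) = 0.48 × 5.477 = 2.629.
z_β = 2.629 − 2.326 = 0.303.
Power = Φ(0.303) = 0.619.

power ≈ 0.62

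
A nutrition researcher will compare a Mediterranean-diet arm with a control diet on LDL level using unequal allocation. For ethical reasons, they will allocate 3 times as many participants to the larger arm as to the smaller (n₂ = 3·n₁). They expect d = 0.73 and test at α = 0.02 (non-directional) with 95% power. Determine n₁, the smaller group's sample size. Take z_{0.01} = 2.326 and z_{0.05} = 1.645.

n₁ = 40

With allocation ratio k = n₂/n₁ = 3, Var(x̄₁−x̄₂) = σ²(1/n₁ + 1/(k·n₁)) = σ²·(k+1)/(k·n₁).
So n₁ = (1 + 1/k)·((z_{α/2} + z_β)/d)² = 1.333 × (3.971/0.73)².
n₁ = 1.333 × 29.59 = 39.5.
Round up: n₁ = 40, giving n₂ = 3 × 40 = 120.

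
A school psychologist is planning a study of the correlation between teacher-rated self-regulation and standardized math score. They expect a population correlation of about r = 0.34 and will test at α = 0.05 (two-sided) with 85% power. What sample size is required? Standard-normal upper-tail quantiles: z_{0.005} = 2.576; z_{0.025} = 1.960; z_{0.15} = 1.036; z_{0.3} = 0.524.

n = 75

Fisher's z: C = ½·ln((1+r)/(1−r)) = ½·ln(2.0303) = 0.3541.
n = ((z_{α/2} + z_β)/C)² + 3.
(1.960 + 1.036) / 0.3541 = 2.996 / 0.3541 = 8.461.
n = 8.461² + 3 = 71.59 + 3 = 74.6.
Round up.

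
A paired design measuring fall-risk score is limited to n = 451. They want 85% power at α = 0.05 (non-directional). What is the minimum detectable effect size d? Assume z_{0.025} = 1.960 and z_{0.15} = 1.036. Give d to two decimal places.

d_min ≈ 0.14

For a single sample (or paired design) of n = 451: d_min = (z_{α/2} + z_β)/√n.
z-sum = 1.960 + 1.036 = 2.996.
d_min = 2.996 / √451 = 2.996 / 21.237 = 0.141.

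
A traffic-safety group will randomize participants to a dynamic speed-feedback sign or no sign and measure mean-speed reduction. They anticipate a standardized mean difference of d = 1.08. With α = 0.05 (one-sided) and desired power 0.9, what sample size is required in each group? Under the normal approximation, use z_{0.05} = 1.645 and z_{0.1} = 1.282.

For two independent groups with equal n: n = 2·((z_{α} + z_β) / d)².
z_{α} + z_β = 1.645 + 1.282 = 2.927.
n = 2 × (2.927 / 1.08)² = 2 × 2.710² = 2 × 7.35 = 14.7.
Round up to the next whole participant.

n = 15 per group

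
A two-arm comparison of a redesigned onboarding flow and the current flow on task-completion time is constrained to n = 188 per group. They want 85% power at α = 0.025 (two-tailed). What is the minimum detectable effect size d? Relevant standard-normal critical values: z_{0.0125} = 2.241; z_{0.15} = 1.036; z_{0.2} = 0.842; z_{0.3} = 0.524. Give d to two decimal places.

For two independent groups of n = 188 each: d_min = (z_{α/2} + z_β)·√(2/n).
z-sum = 2.241 + 1.036 = 3.277.
d_min = 3.277 × √(2/188) = 3.277 × 0.1031 = 0.338.

d_min ≈ 0.34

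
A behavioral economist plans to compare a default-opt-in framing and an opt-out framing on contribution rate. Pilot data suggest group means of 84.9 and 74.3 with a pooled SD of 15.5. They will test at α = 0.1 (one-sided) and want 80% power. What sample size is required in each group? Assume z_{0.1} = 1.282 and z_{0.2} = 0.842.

n = 20 per group

Cohen's d = |M₁ − M₂| / SD_pooled = |84.9 − 74.3| / 15.5 = 10.6 / 15.5 = 0.684.
For two independent groups with equal n: n = 2·((z_{α} + z_β) / d)².
z_{α} + z_β = 1.282 + 0.842 = 2.124.
n = 2 × (2.124 / 0.684)² = 2 × 3.105² = 2 × 9.64 = 19.3.
Round up to the next whole participant.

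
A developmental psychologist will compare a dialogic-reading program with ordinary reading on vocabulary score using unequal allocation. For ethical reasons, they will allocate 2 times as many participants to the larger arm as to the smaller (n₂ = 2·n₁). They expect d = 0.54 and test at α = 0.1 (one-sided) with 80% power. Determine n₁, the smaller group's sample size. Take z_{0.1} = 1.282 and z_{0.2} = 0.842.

With allocation ratio k = n₂/n₁ = 2, Var(x̄₁−x̄₂) = σ²(1/n₁ + 1/(k·n₁)) = σ²·(k+1)/(k·n₁).
So n₁ = (1 + 1/k)·((z_{α} + z_β)/d)² = 1.500 × (2.124/0.54)².
n₁ = 1.500 × 15.47 = 23.2.
Round up: n₁ = 24, giving n₂ = 2 × 24 = 48.

n₁ = 24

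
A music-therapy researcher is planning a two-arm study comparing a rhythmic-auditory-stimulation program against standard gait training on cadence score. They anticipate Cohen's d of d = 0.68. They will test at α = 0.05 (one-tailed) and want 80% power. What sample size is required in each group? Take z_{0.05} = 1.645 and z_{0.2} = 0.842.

n = 27 per group

For two independent groups with equal n: n = 2·((z_{α} + z_β) / d)².
z_{α} + z_β = 1.645 + 0.842 = 2.487.
n = 2 × (2.487 / 0.68)² = 2 × 3.657² = 2 × 13.38 = 26.8.
Round up to the next whole participant.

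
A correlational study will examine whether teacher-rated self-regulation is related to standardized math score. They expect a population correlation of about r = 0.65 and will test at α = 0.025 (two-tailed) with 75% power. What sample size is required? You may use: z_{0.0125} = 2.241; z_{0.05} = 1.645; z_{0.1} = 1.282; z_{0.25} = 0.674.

Fisher's z: C = ½·ln((1+r)/(1−r)) = ½·ln(4.7143) = 0.7753.
n = ((z_{α/2} + z_β)/C)² + 3.
(2.241 + 0.674) / 0.7753 = 2.915 / 0.7753 = 3.760.
n = 3.760² + 3 = 14.14 + 3 = 17.1.
Round up.

n = 18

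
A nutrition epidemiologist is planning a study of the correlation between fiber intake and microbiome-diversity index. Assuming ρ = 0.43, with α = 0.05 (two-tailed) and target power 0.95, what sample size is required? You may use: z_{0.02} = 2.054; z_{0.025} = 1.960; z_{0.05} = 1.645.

n = 65

Fisher's z: C = ½·ln((1+r)/(1−r)) = ½·ln(2.5088) = 0.4599.
n = ((z_{α/2} + z_β)/C)² + 3.
(1.960 + 1.645) / 0.4599 = 3.605 / 0.4599 = 7.839.
n = 7.839² + 3 = 61.44 + 3 = 64.4.
Round up.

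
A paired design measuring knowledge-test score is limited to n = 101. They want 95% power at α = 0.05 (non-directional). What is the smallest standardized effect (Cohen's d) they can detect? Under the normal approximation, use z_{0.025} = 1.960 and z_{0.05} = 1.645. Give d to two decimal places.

For a single sample (or paired design) of n = 101: d_min = (z_{α/2} + z_β)/√n.
z-sum = 1.960 + 1.645 = 3.605.
d_min = 3.605 / √101 = 3.605 / 10.050 = 0.359.

d_min ≈ 0.36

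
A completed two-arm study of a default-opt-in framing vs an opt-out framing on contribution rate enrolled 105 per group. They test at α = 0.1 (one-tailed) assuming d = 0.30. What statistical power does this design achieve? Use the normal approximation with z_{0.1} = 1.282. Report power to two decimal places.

power ≈ 0.81

For two equal groups, power = Φ(d·√(n/2) − z_{α}).
d·√(n/2) = 0.30 × √(105/2) = 0.30 × 7.246 = 2.174.
z_β = 2.174 − 1.282 = 0.892.
Power = Φ(0.892) = 0.814.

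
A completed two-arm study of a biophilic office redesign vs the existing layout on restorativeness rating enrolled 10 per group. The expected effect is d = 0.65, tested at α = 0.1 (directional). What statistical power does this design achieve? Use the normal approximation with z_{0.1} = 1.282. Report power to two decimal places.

power ≈ 0.57

For two equal groups, power = Φ(d·√(n/2) − z_{α}).
d·√(n/2) = 0.65 × √(10/2) = 0.65 × 2.236 = 1.453.
z_β = 1.453 − 1.282 = 0.171.
Power = Φ(0.171) = 0.568.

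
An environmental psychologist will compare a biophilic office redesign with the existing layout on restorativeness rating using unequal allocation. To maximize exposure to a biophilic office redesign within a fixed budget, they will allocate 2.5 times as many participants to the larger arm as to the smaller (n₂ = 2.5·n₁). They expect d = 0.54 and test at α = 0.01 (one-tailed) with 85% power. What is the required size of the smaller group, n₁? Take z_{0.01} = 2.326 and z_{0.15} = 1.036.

n₁ = 55

With allocation ratio k = n₂/n₁ = 2.5, Var(x̄₁−x̄₂) = σ²(1/n₁ + 1/(k·n₁)) = σ²·(k+1)/(k·n₁).
So n₁ = (1 + 1/k)·((z_{α} + z_β)/d)² = 1.400 × (3.362/0.54)².
n₁ = 1.400 × 38.76 = 54.3.
Round up: n₁ = 55, giving n₂ = ⌈2.5 × 55⌉ = ⌈137.5⌉ = 138.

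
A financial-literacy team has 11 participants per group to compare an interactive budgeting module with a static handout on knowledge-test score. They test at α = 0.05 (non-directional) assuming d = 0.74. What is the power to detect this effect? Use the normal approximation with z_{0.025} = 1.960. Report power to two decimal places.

power ≈ 0.41

For two equal groups, power = Φ(d·√(n/2) − z_{α/2}).
d·√(n/2) = 0.74 × √(11/2) = 0.74 × 2.345 = 1.735.
z_β = 1.735 − 1.960 = -0.225.
Power = Φ(-0.225) = 0.411.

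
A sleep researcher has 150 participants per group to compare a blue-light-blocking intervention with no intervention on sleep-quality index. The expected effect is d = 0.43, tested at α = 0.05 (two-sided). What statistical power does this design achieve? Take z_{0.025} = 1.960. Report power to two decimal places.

For two equal groups, power = Φ(d·√(n/2) − z_{α/2}).
d·√(n/2) = 0.43 × √(150/2) = 0.43 × 8.660 = 3.724.
z_β = 3.724 − 1.960 = 1.764.
Power = Φ(1.764) = 0.961.

power ≈ 0.96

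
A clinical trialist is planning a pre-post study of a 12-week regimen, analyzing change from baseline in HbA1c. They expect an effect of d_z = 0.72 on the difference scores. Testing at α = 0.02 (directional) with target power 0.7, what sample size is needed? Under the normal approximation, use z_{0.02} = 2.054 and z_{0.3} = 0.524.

For a paired (one-sample on differences) test: n = ((z_{α} + z_β) / d)².
z_{α} + z_β = 2.054 + 0.524 = 2.578.
n = (2.578 / 0.72)² = 3.581² = 12.82.
Round up.

n = 13 pairs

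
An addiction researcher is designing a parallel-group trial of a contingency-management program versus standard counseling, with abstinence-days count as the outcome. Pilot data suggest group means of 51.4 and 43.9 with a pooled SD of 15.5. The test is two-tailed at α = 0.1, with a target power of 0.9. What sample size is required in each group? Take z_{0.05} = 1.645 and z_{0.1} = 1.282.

Cohen's d = |M₁ − M₂| / SD_pooled = |51.4 − 43.9| / 15.5 = 7.5 / 15.5 = 0.484.
For two independent groups with equal n: n = 2·((z_{α/2} + z_β) / d)².
z_{α/2} + z_β = 1.645 + 1.282 = 2.927.
n = 2 × (2.927 / 0.484)² = 2 × 6.048² = 2 × 36.57 = 73.1.
Round up to the next whole participant.

n = 74 per group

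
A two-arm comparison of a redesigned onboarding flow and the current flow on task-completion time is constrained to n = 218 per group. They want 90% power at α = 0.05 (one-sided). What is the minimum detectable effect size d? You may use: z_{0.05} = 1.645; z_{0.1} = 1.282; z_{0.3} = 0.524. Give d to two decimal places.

For two independent groups of n = 218 each: d_min = (z_{α} + z_β)·√(2/n).
z-sum = 1.645 + 1.282 = 2.927.
d_min = 2.927 × √(2/218) = 2.927 × 0.0958 = 0.280.

d_min ≈ 0.28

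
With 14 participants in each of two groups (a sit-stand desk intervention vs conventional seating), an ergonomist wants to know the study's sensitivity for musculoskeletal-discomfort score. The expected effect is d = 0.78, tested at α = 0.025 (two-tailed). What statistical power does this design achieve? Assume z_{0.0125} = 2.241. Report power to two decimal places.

power ≈ 0.43

For two equal groups, power = Φ(d·√(n/2) − z_{α/2}).
d·√(n/2) = 0.78 × √(14/2) = 0.78 × 2.646 = 2.064.
z_β = 2.064 − 2.241 = -0.177.
Power = Φ(-0.177) = 0.430.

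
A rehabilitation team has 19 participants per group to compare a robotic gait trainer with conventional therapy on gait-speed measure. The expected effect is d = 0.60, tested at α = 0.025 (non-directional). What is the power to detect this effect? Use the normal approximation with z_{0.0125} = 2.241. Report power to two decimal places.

For two equal groups, power = Φ(d·√(n/2) − z_{α/2}).
d·√(n/2) = 0.60 × √(19/2) = 0.60 × 3.082 = 1.849.
z_β = 1.849 − 2.241 = -0.392.
Power = Φ(-0.392) = 0.348.

power ≈ 0.35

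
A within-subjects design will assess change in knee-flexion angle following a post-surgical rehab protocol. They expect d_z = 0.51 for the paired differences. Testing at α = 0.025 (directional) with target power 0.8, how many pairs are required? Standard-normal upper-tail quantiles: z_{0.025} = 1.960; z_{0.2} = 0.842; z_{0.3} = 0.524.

For a paired (one-sample on differences) test: n = ((z_{α} + z_β) / d)².
z_{α} + z_β = 1.960 + 0.842 = 2.802.
n = (2.802 / 0.51)² = 5.494² = 30.19.
Round up.

n = 31 pairs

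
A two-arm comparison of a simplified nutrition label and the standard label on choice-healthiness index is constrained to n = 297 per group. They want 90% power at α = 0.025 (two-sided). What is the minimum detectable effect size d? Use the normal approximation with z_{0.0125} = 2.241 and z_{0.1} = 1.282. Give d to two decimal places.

d_min ≈ 0.29

For two independent groups of n = 297 each: d_min = (z_{α/2} + z_β)·√(2/n).
z-sum = 2.241 + 1.282 = 3.523.
d_min = 3.523 × √(2/297) = 3.523 × 0.0821 = 0.289.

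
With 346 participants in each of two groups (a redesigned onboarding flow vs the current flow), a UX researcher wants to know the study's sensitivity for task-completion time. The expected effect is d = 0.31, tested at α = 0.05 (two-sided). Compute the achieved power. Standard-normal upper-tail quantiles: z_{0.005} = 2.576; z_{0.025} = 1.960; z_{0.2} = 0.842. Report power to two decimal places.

power ≈ 0.98

For two equal groups, power = Φ(d·√(n/2) − z_{α/2}).
d·√(n/2) = 0.31 × √(346/2) = 0.31 × 13.153 = 4.077.
z_β = 4.077 − 1.960 = 2.117.
Power = Φ(2.117) = 0.983.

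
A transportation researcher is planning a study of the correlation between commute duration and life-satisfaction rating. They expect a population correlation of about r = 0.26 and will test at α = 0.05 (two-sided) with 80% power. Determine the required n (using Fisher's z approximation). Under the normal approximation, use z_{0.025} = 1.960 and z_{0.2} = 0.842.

Fisher's z: C = ½·ln((1+r)/(1−r)) = ½·ln(1.7027) = 0.2661.
n = ((z_{α/2} + z_β)/C)² + 3.
(1.960 + 0.842) / 0.2661 = 2.802 / 0.2661 = 10.530.
n = 10.530² + 3 = 110.88 + 3 = 113.9.
Round up.

n = 114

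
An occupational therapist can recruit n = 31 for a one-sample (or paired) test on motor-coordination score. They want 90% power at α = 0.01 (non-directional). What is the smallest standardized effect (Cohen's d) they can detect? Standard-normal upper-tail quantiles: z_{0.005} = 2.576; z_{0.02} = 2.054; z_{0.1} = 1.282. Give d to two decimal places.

d_min ≈ 0.69

For a single sample (or paired design) of n = 31: d_min = (z_{α/2} + z_β)/√n.
z-sum = 2.576 + 1.282 = 3.858.
d_min = 3.858 / √31 = 3.858 / 5.568 = 0.693.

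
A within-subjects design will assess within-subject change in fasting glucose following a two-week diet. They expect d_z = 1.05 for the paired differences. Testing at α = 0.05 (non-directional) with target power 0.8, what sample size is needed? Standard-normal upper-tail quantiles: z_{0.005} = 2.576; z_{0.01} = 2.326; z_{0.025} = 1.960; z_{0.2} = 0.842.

For a paired (one-sample on differences) test: n = ((z_{α/2} + z_β) / d)².
z_{α/2} + z_β = 1.960 + 0.842 = 2.802.
n = (2.802 / 1.05)² = 2.669² = 7.12.
Round up.

n = 8 pairs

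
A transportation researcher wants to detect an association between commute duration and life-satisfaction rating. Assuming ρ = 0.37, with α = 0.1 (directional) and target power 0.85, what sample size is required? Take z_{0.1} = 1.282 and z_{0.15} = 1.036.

n = 39

Fisher's z: C = ½·ln((1+r)/(1−r)) = ½·ln(2.1746) = 0.3884.
n = ((z_{α} + z_β)/C)² + 3.
(1.282 + 1.036) / 0.3884 = 2.318 / 0.3884 = 5.968.
n = 5.968² + 3 = 35.62 + 3 = 38.6.
Round up.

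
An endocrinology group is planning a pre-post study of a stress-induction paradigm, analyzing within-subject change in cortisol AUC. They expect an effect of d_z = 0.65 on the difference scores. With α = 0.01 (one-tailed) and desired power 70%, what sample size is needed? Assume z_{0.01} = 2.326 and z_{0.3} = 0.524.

For a paired (one-sample on differences) test: n = ((z_{α} + z_β) / d)².
z_{α} + z_β = 2.326 + 0.524 = 2.850.
n = (2.850 / 0.65)² = 4.385² = 19.22.
Round up.

n = 20 pairs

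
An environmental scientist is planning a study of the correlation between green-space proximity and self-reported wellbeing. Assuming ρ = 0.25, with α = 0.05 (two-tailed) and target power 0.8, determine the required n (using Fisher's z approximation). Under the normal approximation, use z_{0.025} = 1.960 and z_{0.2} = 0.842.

Fisher's z: C = ½·ln((1+r)/(1−r)) = ½·ln(1.6667) = 0.2554.
n = ((z_{α/2} + z_β)/C)² + 3.
(1.960 + 0.842) / 0.2554 = 2.802 / 0.2554 = 10.971.
n = 10.971² + 3 = 120.36 + 3 = 123.4.
Round up.

n = 124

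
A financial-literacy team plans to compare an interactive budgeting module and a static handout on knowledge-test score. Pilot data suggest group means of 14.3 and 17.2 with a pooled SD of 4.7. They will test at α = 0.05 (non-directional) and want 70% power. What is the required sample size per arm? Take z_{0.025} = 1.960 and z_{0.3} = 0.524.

Cohen's d = |M₁ − M₂| / SD_pooled = |14.3 − 17.2| / 4.7 = 2.9 / 4.7 = 0.617.
For two independent groups with equal n: n = 2·((z_{α/2} + z_β) / d)².
z_{α/2} + z_β = 1.960 + 0.524 = 2.484.
n = 2 × (2.484 / 0.617)² = 2 × 4.026² = 2 × 16.21 = 32.4.
Round up to the next whole participant.

n = 33 per group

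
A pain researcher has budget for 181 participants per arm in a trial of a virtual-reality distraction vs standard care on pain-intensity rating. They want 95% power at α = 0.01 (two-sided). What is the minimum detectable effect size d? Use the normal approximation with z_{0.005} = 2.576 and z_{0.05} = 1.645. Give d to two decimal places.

d_min ≈ 0.44

For two independent groups of n = 181 each: d_min = (z_{α/2} + z_β)·√(2/n).
z-sum = 2.576 + 1.645 = 4.221.
d_min = 4.221 × √(2/181) = 4.221 × 0.1051 = 0.444.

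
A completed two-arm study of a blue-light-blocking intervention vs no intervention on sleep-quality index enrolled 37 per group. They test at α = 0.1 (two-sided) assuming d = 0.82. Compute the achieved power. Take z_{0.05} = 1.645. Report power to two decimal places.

power ≈ 0.97

For two equal groups, power = Φ(d·√(n/2) − z_{α/2}).
d·√(n/2) = 0.82 × √(37/2) = 0.82 × 4.301 = 3.527.
z_β = 3.527 − 1.645 = 1.882.
Power = Φ(1.882) = 0.970.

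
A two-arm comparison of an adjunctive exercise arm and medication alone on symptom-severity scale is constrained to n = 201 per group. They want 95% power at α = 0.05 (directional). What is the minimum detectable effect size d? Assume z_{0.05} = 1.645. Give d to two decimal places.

For two independent groups of n = 201 each: d_min = (z_{α} + z_β)·√(2/n).
z-sum = 1.645 + 1.645 = 3.290.
d_min = 3.290 × √(2/201) = 3.290 × 0.0998 = 0.328.

d_min ≈ 0.33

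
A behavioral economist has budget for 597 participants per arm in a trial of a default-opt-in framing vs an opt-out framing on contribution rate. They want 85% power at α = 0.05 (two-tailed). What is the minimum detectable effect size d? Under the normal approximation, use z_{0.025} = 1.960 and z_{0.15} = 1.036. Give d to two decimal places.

d_min ≈ 0.17

For two independent groups of n = 597 each: d_min = (z_{α/2} + z_β)·√(2/n).
z-sum = 1.960 + 1.036 = 2.996.
d_min = 2.996 × √(2/597) = 2.996 × 0.0579 = 0.173.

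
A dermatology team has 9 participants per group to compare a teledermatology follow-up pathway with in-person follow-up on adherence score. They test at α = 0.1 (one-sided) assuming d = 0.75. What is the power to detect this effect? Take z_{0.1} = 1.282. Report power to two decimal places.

power ≈ 0.62

For two equal groups, power = Φ(d·√(n/2) − z_{α}).
d·√(n/2) = 0.75 × √(9/2) = 0.75 × 2.121 = 1.591.
z_β = 1.591 − 1.282 = 0.309.
Power = Φ(0.309) = 0.621.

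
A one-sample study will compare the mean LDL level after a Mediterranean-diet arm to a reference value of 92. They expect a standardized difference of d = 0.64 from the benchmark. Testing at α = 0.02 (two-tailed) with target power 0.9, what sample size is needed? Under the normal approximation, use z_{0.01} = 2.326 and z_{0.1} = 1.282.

n = 32

For a one-sample test: n = ((z_{α/2} + z_β) / d)².
z_{α/2} + z_β = 2.326 + 1.282 = 3.608.
n = (3.608 / 0.64)² = 5.638² = 31.78.
Round up.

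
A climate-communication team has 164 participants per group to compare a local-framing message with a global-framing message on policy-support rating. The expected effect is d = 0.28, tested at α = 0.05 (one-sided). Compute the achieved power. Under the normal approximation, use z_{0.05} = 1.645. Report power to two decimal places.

power ≈ 0.81

For two equal groups, power = Φ(d·√(n/2) − z_{α}).
d·√(n/2) = 0.28 × √(164/2) = 0.28 × 9.055 = 2.536.
z_β = 2.536 − 1.645 = 0.891.
Power = Φ(0.891) = 0.813.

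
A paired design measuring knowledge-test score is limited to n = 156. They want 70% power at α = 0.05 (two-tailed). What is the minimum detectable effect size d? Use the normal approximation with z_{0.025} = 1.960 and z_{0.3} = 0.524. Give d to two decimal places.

For a single sample (or paired design) of n = 156: d_min = (z_{α/2} + z_β)/√n.
z-sum = 1.960 + 0.524 = 2.484.
d_min = 2.484 / √156 = 2.484 / 12.490 = 0.199.

d_min ≈ 0.20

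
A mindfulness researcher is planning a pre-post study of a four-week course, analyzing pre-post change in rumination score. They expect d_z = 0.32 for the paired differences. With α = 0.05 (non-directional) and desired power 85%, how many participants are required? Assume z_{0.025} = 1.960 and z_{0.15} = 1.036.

For a paired (one-sample on differences) test: n = ((z_{α/2} + z_β) / d)².
z_{α/2} + z_β = 1.960 + 1.036 = 2.996.
n = (2.996 / 0.32)² = 9.362² = 87.66.
Round up.

n = 88 pairs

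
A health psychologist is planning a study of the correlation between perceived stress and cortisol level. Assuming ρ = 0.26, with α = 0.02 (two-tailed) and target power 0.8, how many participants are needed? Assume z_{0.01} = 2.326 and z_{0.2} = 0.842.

n = 145

Fisher's z: C = ½·ln((1+r)/(1−r)) = ½·ln(1.7027) = 0.2661.
n = ((z_{α/2} + z_β)/C)² + 3.
(2.326 + 0.842) / 0.2661 = 3.168 / 0.2661 = 11.905.
n = 11.905² + 3 = 141.74 + 3 = 144.7.
Round up.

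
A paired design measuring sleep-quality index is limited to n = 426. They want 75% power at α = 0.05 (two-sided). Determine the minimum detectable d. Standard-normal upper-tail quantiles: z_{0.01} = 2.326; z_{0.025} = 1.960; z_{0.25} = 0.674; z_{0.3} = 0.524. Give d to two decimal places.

For a single sample (or paired design) of n = 426: d_min = (z_{α/2} + z_β)/√n.
z-sum = 1.960 + 0.674 = 2.634.
d_min = 2.634 / √426 = 2.634 / 20.640 = 0.128.

d_min ≈ 0.13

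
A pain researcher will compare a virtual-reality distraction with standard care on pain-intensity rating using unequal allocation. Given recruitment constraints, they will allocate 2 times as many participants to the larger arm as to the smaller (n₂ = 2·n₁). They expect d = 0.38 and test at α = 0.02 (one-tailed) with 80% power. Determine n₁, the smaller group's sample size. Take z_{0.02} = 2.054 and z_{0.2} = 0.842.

n₁ = 88

With allocation ratio k = n₂/n₁ = 2, Var(x̄₁−x̄₂) = σ²(1/n₁ + 1/(k·n₁)) = σ²·(k+1)/(k·n₁).
So n₁ = (1 + 1/k)·((z_{α} + z_β)/d)² = 1.500 × (2.896/0.38)².
n₁ = 1.500 × 58.08 = 87.1.
Round up: n₁ = 88, giving n₂ = 2 × 88 = 176.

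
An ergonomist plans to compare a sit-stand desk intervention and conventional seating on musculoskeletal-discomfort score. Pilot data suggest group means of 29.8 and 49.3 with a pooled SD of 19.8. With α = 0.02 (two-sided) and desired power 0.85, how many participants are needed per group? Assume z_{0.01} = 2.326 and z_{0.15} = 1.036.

Cohen's d = |M₁ − M₂| / SD_pooled = |29.8 − 49.3| / 19.8 = 19.5 / 19.8 = 0.985.
For two independent groups with equal n: n = 2·((z_{α/2} + z_β) / d)².
z_{α/2} + z_β = 2.326 + 1.036 = 3.362.
n = 2 × (3.362 / 0.985)² = 2 × 3.413² = 2 × 11.65 = 23.3.
Round up to the next whole participant.

n = 24 per group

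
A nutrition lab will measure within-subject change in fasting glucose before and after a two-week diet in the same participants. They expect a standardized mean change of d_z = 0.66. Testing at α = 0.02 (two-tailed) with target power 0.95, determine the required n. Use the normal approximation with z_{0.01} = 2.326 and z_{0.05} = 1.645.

n = 37 pairs

For a paired (one-sample on differences) test: n = ((z_{α/2} + z_β) / d)².
z_{α/2} + z_β = 2.326 + 1.645 = 3.971.
n = (3.971 / 0.66)² = 6.017² = 36.20.
Round up.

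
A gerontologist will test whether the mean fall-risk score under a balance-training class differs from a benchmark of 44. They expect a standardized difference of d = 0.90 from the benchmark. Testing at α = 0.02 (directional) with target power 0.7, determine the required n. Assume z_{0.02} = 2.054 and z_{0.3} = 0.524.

For a one-sample test: n = ((z_{α} + z_β) / d)².
z_{α} + z_β = 2.054 + 0.524 = 2.578.
n = (2.578 / 0.90)² = 2.864² = 8.21.
Round up.

n = 9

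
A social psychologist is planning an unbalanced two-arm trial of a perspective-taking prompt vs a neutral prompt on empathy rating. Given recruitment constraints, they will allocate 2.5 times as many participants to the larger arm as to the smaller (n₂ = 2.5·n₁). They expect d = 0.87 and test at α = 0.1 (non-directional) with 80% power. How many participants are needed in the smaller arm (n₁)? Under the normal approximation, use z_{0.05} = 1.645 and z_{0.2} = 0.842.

With allocation ratio k = n₂/n₁ = 2.5, Var(x̄₁−x̄₂) = σ²(1/n₁ + 1/(k·n₁)) = σ²·(k+1)/(k·n₁).
So n₁ = (1 + 1/k)·((z_{α/2} + z_β)/d)² = 1.400 × (2.487/0.87)².
n₁ = 1.400 × 8.17 = 11.4.
Round up: n₁ = 12, giving n₂ = 2.5 × 12 = 30.

n₁ = 12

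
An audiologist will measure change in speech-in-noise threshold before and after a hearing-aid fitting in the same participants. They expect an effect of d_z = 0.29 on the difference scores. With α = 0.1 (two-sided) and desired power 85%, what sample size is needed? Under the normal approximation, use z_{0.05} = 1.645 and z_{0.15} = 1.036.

n = 86 pairs

For a paired (one-sample on differences) test: n = ((z_{α/2} + z_β) / d)².
z_{α/2} + z_β = 1.645 + 1.036 = 2.681.
n = (2.681 / 0.29)² = 9.245² = 85.47.
Round up.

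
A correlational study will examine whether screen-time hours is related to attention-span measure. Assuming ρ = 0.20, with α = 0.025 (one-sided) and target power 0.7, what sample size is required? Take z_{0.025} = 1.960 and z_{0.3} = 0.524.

Fisher's z: C = ½·ln((1+r)/(1−r)) = ½·ln(1.5000) = 0.2027.
n = ((z_{α} + z_β)/C)² + 3.
(1.960 + 0.524) / 0.2027 = 2.484 / 0.2027 = 12.255.
n = 12.255² + 3 = 150.17 + 3 = 153.2.
Round up.

n = 154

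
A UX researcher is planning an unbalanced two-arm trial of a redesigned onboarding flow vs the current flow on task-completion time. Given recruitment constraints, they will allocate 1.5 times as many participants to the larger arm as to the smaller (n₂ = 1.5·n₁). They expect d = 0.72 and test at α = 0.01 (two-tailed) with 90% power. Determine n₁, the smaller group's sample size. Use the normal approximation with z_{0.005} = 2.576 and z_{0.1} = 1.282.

With allocation ratio k = n₂/n₁ = 1.5, Var(x̄₁−x̄₂) = σ²(1/n₁ + 1/(k·n₁)) = σ²·(k+1)/(k·n₁).
So n₁ = (1 + 1/k)·((z_{α/2} + z_β)/d)² = 1.667 × (3.858/0.72)².
n₁ = 1.667 × 28.71 = 47.9.
Round up: n₁ = 48, giving n₂ = 1.5 × 48 = 72.

n₁ = 48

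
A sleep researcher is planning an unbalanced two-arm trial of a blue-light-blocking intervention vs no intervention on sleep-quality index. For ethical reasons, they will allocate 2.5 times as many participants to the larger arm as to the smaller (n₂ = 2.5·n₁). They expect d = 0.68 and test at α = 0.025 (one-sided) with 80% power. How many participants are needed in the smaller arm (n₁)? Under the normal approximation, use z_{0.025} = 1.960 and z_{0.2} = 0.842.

n₁ = 24

With allocation ratio k = n₂/n₁ = 2.5, Var(x̄₁−x̄₂) = σ²(1/n₁ + 1/(k·n₁)) = σ²·(k+1)/(k·n₁).
So n₁ = (1 + 1/k)·((z_{α} + z_β)/d)² = 1.400 × (2.802/0.68)².
n₁ = 1.400 × 16.98 = 23.8.
Round up: n₁ = 24, giving n₂ = 2.5 × 24 = 60.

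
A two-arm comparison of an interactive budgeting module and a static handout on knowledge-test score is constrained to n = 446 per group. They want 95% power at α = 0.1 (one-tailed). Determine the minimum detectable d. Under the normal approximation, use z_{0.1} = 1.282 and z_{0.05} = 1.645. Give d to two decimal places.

d_min ≈ 0.20

For two independent groups of n = 446 each: d_min = (z_{α} + z_β)·√(2/n).
z-sum = 1.282 + 1.645 = 2.927.
d_min = 2.927 × √(2/446) = 2.927 × 0.0670 = 0.196.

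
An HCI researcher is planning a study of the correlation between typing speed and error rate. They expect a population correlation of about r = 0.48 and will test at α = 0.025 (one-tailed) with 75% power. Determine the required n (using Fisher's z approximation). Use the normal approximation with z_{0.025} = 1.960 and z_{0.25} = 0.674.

n = 29

Fisher's z: C = ½·ln((1+r)/(1−r)) = ½·ln(2.8462) = 0.5230.
n = ((z_{α} + z_β)/C)² + 3.
(1.960 + 0.674) / 0.5230 = 2.634 / 0.5230 = 5.036.
n = 5.036² + 3 = 25.36 + 3 = 28.4.
Round up.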